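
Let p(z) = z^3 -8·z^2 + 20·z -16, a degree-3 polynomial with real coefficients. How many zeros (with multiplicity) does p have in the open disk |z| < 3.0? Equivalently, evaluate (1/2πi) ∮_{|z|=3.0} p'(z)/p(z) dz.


The zeros of p are: 2, 4, 2.
Their magnitudes are: 2, 4, 2.
Zeros with |z| < R = 3.0: 2, 2.
Count = 2.
By the argument principle, (1/2πi) ∮_{|z|=R} p'(z)/p(z) dz equals exactly this count.

Number of zeros inside |z| < 3.0: 2.


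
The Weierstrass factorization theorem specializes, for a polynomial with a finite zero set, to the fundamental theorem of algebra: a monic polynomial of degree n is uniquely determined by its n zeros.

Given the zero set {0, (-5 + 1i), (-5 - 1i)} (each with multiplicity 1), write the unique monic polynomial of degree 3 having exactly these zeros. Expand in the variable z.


The polynomial is p(z) = ∏_{α ∈ S} (z − α), where S = {0, (-5 + 1i), (-5 - 1i)}.
Expanding the product yields: p(z) = z^3 + 10·z^2 + 26·z.
Note conjugate pairs combine to real quadratics: (z − (-5+1i))(z − (-5−1i)) = z² + 10z + 26.
The resulting polynomial has degree 3 and real coefficients as required.

p(z) = z^3 + 10·z^2 + 26·z.


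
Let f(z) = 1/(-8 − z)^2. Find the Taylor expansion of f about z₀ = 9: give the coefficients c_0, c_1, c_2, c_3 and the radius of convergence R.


Let w = z − z₀, so z = z₀ + w.
Then -8 − z = -8 − (z₀ + w) = (-8 − z₀) − w = -17 − w.
f(z) = 1/(-17 − w)^2 = (1/(-17)^2) · (1 − w/(-17))^{−2}.
By the binomial series (1−u)^{−2} = Σ_{n≥0} C(n+1, 1) u^n for |u|<1, with u = w/(-17):
  c_n = C(n+1, 1) / (-17)^(n+2).
  c_0 = 1/(-17)^2 = 1/289.
  c_1 = 2/(-17)^3 = -2/4913.
  c_2 = 3/(-17)^4 = 3/83521.
  c_3 = 4/(-17)^5 = -4/1419857.
The series is valid for |w/d| < 1, i.e. |z − z₀| < |d|.
Radius of convergence: R = |-8 − z₀| = |-17| = 17 (distance from z₀ to the singularity z = -8).

c_0 = 1/289, c_1 = -2/4913, c_2 = 3/83521, c_3 = -4/1419857; R = 17.


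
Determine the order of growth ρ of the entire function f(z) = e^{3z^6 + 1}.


|e^{3z^6 + 1}| = e^{Re(3·z^6) + 1} ≤ e^{3|z|^6 + 1} = e^{3r^6 + 1} on |z| = r, so ρ ≤ 6. Choosing z on |z|=r so that 3·z^6 is real positive (always possible by picking arg z appropriately) gives |f(z)| = e^{3r^6 + 1}, matching the bound. The additive constant 1 does not affect log log M(r) ~ 6·log r. Hence ρ = 6.
Therefore ρ = 6.

Order ρ = 6.


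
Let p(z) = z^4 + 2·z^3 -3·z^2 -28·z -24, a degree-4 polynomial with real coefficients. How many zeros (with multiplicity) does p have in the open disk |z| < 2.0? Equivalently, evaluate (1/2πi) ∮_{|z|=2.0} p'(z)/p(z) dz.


The zeros of p are: (-2 + 2i), (-2 - 2i), 3, -1.
Their magnitudes are: 2.828, 2.828, 3, 1.
Zeros with |z| < R = 2.0: -1.
Count = 1.
By the argument principle, (1/2πi) ∮_{|z|=R} p'(z)/p(z) dz equals exactly this count.

Number of zeros inside |z| < 2.0: 1.


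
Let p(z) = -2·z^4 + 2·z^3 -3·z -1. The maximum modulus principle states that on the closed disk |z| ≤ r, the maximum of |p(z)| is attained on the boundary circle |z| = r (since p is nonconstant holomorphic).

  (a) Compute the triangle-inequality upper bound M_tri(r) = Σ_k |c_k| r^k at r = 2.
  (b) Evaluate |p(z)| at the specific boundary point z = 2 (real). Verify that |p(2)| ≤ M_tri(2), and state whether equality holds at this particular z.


Coefficients: c_0 = -1, c_1 = -3, c_2 = 0, c_3 = 2, c_4 = -2. Radius r = 2.
Part (a). Triangle bound: M_tri(r) = Σ_k |c_k| r^k
  = |-1|·2^0 + |-3|·2^1 + |0|·2^2 + |2|·2^3 + |-2|·2^4
  = 1 + 6 + 0 + 16 + 32 = 55.
This bounds M(r) := max_{|z|=r} |p(z)| from above; equality holds iff all terms c_k z^k can be made to align in phase at a single z on |z|=r.
Part (b). At z = 2 (real, on the circle |z| = r):
  p(2) = (-1)·2^0 + (-3)·2^1 + (0)·2^2 + (2)·2^3 + (-2)·2^4 = -23.
  |p(2)| = 23.
Check: |p(2)| = 23 ≤ 55 = M_tri(2). ✓ Equality does not hold at z = 2 (the coefficients have mixed signs, so the terms do not all align in phase there).

M_tri(2) = 55; |p(2)| = 23; equality at z=2: no.


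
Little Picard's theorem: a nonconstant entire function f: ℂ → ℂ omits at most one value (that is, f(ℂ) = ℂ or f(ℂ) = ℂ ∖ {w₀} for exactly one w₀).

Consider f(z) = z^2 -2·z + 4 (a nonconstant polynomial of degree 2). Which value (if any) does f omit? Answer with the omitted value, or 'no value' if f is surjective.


Little Picard bounds the complement of f(ℂ) to at most one point.
For every w ∈ ℂ, the equation p(z) − w = 0 is a nonconstant polynomial in z and hence has at least one root by the fundamental theorem of algebra. So p is surjective onto ℂ, omitting no value.

Omitted value: no value.


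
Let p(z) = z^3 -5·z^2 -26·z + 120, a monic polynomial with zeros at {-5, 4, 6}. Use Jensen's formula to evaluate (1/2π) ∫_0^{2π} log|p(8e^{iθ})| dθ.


Zeros: -5, 4, 6; r = 8.
Inside |z| < r: -5, 4, 6. Outside (|z| ≥ r): ∅.
p(0) = 120, so log|p(0)| = log(120) = 4.7875.
Apply Jensen: I(r) = log|p(0)| + Σ_k log(r/|z_k|), summed over zeros inside |z| < r.
  log(r/|z_k|) for z_k = -5: log(8/5) = 0.4700
  log(r/|z_k|) for z_k = 4: log(8/4) = 0.6931
  log(r/|z_k|) for z_k = 6: log(8/6) = 0.2877
Sum over inside zeros: 1.4508.
I(r) = log|p(0)| + (inside sum) = 4.7875 + 1.4508 = 6.2383.
Closed form (all zeros inside, monic): I(r) = n·log(r) = 3·log(8) = 6.2383. ✓

I(r) ≈ 6.2383.


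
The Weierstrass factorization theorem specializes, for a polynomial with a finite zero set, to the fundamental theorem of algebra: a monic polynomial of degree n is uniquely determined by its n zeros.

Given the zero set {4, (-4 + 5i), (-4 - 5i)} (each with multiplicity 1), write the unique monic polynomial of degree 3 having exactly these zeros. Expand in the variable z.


The polynomial is p(z) = ∏_{α ∈ S} (z − α), where S = {4, (-4 + 5i), (-4 - 5i)}.
Expanding the product yields: p(z) = z^3 + 4·z^2 + 9·z -164.
Note conjugate pairs combine to real quadratics: (z − (-4+5i))(z − (-4−5i)) = z² + 8z + 41.
The resulting polynomial has degree 3 and real coefficients as required.

p(z) = z^3 + 4·z^2 + 9·z -164.


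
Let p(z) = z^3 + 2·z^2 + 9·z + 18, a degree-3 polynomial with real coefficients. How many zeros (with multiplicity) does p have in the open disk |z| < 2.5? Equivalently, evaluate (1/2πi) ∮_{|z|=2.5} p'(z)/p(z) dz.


The zeros of p are: -2, (0 + 3i), (0 - 3i).
Their magnitudes are: 2, 3, 3.
Zeros with |z| < R = 2.5: -2.
Count = 1.
By the argument principle, (1/2πi) ∮_{|z|=R} p'(z)/p(z) dz equals exactly this count.

Number of zeros inside |z| < 2.5: 1.


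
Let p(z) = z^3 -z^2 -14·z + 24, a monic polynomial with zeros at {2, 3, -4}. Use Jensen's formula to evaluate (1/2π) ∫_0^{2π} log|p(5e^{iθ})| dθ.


Zeros: -4, 2, 3; r = 5.
Inside |z| < r: -4, 2, 3. Outside (|z| ≥ r): ∅.
p(0) = 24, so log|p(0)| = log(24) = 3.1781.
Apply Jensen: I(r) = log|p(0)| + Σ_k log(r/|z_k|), summed over zeros inside |z| < r.
  log(r/|z_k|) for z_k = 2: log(5/2) = 0.9163
  log(r/|z_k|) for z_k = 3: log(5/3) = 0.5108
  log(r/|z_k|) for z_k = -4: log(5/4) = 0.2231
Sum over inside zeros: 1.6503.
I(r) = log|p(0)| + (inside sum) = 3.1781 + 1.6503 = 4.8283.
Closed form (all zeros inside, monic): I(r) = n·log(r) = 3·log(5) = 4.8283. ✓

I(r) ≈ 4.8283.


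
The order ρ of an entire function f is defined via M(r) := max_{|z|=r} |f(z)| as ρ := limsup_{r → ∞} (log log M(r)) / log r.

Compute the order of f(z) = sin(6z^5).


Write sin(w) = (e^{iw} ± e^{−iw})/(2 or 2i), so |sin(w)| ≤ e^{|w|}. With w = 6z^5, |w| ≤ 6r^5 + 0 on |z|=r, giving M(r) ≤ e^{6r^5 + 0} and ρ ≤ 5. For the lower bound, choose z on |z|=r with 6z^5 purely imaginary of modulus 6r^5; then |sin(6z^5)| grows like e^{6r^5}/2, so ρ ≥ 5. Hence ρ = 5.
Therefore ρ = 5.

Order ρ = 5.


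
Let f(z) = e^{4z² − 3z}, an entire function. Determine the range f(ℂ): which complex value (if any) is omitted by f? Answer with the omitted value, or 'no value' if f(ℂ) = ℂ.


Little Picard bounds the complement of f(ℂ) to at most one point.
The exponent g(z) = 4z² − 3z is a nonconstant polynomial, hence surjective onto ℂ. So e^{g(z)} takes every value in {e^w : w ∈ ℂ} = ℂ ∖ {0}. Adding 0 shifts the range to ℂ ∖ {0}. f omits exactly 0.

Omitted value: 0.


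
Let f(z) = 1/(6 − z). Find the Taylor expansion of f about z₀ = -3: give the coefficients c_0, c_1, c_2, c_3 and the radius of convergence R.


Let w = z − z₀, so z = z₀ + w.
Then 6 − z = 6 − (z₀ + w) = (6 − z₀) − w = 9 − w.
f(z) = 1/(9 − w) = (1/(9)) · 1/(1 − w/(9)) = Σ_{n≥0} w^n / (9)^(n+1).
So c_n = 1/(9)^(n+1):
  c_0 = 1/(9)^1 = 1/9.
  c_1 = 1/(9)^2 = 1/81.
  c_2 = 1/(9)^3 = 1/729.
  c_3 = 1/(9)^4 = 1/6561.
The series is valid for |w/d| < 1, i.e. |z − z₀| < |d|.
Radius of convergence: R = |6 − z₀| = |9| = 9 (distance from z₀ to the singularity z = 6).

c_0 = 1/9, c_1 = 1/81, c_2 = 1/729, c_3 = 1/6561; R = 9.


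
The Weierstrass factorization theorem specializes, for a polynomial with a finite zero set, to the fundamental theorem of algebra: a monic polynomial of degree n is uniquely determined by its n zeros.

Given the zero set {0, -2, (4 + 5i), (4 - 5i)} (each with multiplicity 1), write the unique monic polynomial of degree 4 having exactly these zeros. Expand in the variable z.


The polynomial is p(z) = ∏_{α ∈ S} (z − α), where S = {0, -2, (4 + 5i), (4 - 5i)}.
Expanding the product yields: p(z) = z^4 -6·z^3 + 25·z^2 + 82·z.
Note conjugate pairs combine to real quadratics: (z − (4+5i))(z − (4−5i)) = z² − 8z + 41.
The resulting polynomial has degree 4 and real coefficients as required.

p(z) = z^4 -6·z^3 + 25·z^2 + 82·z.


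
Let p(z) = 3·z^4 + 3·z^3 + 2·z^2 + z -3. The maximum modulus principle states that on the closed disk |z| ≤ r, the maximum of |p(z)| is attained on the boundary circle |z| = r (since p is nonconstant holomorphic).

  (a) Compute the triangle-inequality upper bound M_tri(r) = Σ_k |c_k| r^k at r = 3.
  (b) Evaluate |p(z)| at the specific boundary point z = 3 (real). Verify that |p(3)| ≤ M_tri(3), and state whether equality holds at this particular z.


Coefficients: c_0 = -3, c_1 = 1, c_2 = 2, c_3 = 3, c_4 = 3. Radius r = 3.
Part (a). Triangle bound: M_tri(r) = Σ_k |c_k| r^k
  = |-3|·3^0 + |1|·3^1 + |2|·3^2 + |3|·3^3 + |3|·3^4
  = 3 + 3 + 18 + 81 + 243 = 348.
This bounds M(r) := max_{|z|=r} |p(z)| from above; equality holds iff all terms c_k z^k can be made to align in phase at a single z on |z|=r.
Part (b). At z = 3 (real, on the circle |z| = r):
  p(3) = (-3)·3^0 + (1)·3^1 + (2)·3^2 + (3)·3^3 + (3)·3^4 = 342.
  |p(3)| = 342.
Check: |p(3)| = 342 ≤ 348 = M_tri(3). ✓ Equality does not hold at z = 3 (the coefficients have mixed signs, so the terms do not all align in phase there).

M_tri(3) = 348; |p(3)| = 342; equality at z=3: no.


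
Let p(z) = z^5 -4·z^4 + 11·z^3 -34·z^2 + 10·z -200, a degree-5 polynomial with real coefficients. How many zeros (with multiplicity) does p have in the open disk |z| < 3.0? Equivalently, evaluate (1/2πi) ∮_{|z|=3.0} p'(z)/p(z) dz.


The zeros of p are: (1 + 3i), (1 - 3i), 4, (-1 + 2i), (-1 - 2i).
Their magnitudes are: 3.162, 3.162, 4, 2.236, 2.236.
Zeros with |z| < R = 3.0: (-1 + 2i), (-1 - 2i).
Count = 2.
By the argument principle, (1/2πi) ∮_{|z|=R} p'(z)/p(z) dz equals exactly this count.

Number of zeros inside |z| < 3.0: 2.


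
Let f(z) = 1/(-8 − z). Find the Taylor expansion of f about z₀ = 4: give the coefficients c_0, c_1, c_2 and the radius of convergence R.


Let w = z − z₀, so z = z₀ + w.
Then -8 − z = -8 − (z₀ + w) = (-8 − z₀) − w = -12 − w.
f(z) = 1/(-12 − w) = (1/(-12)) · 1/(1 − w/(-12)) = Σ_{n≥0} w^n / (-12)^(n+1).
So c_n = 1/(-12)^(n+1):
  c_0 = 1/(-12)^1 = -1/12.
  c_1 = 1/(-12)^2 = 1/144.
  c_2 = 1/(-12)^3 = -1/1728.
The series is valid for |w/d| < 1, i.e. |z − z₀| < |d|.
Radius of convergence: R = |-8 − z₀| = |-12| = 12 (distance from z₀ to the singularity z = -8).

c_0 = -1/12, c_1 = 1/144, c_2 = -1/1728; R = 12.


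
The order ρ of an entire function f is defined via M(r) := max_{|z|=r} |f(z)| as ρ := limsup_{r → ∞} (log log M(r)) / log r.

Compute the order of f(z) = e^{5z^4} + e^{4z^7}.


Each summand is entire of order 4 and 7 respectively (as in the single-exponential case). The order of a sum is at most the max of the orders, so ρ ≤ 7. For the lower bound: on |z|=r choose arg z so that 4z^7 is real positive; then |e^{4z^7}| = e^{4r^7} while |e^{5z^4}| ≤ e^{5r^4} = o(e^{4r^7}). So |f| ≥ e^{4r^7}(1 − o(1)) and ρ ≥ 7. Hence ρ = max(4, 7) = 7.
Therefore ρ = 7.

Order ρ = 7.


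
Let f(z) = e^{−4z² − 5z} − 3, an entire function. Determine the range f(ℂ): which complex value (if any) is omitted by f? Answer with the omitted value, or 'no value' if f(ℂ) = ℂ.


Little Picard bounds the complement of f(ℂ) to at most one point.
The exponent g(z) = −4z² − 5z is a nonconstant polynomial, hence surjective onto ℂ. So e^{g(z)} takes every value in {e^w : w ∈ ℂ} = ℂ ∖ {0}. Adding -3 shifts the range to ℂ ∖ {-3}. f omits exactly -3.

Omitted value: -3.


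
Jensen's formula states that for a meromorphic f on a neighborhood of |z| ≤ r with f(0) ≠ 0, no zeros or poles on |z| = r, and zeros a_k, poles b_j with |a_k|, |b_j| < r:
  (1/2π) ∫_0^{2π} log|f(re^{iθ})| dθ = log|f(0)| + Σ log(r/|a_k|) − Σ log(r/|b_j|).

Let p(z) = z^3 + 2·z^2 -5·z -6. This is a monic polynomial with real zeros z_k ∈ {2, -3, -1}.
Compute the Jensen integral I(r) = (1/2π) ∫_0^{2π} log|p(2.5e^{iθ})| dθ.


Zeros: -3, -1, 2; r = 2.5.
Inside |z| < r: -1, 2. Outside (|z| ≥ r): -3.
p(0) = -6, so log|p(0)| = log(6) = 1.7918.
Apply Jensen: I(r) = log|p(0)| + Σ_k log(r/|z_k|), summed over zeros inside |z| < r.
  log(r/|z_k|) for z_k = 2: log(2.5/2) = 0.2231
  log(r/|z_k|) for z_k = -1: log(2.5/1) = 0.9163
  Outside zeros (-3) contribute nothing to the Jensen sum.
Sum over inside zeros: 1.1394.
I(r) = log|p(0)| + (inside sum) = 1.7918 + 1.1394 = 2.9312.
Note: since some zeros are outside |z| ≤ r, the simplified n·log(r) form does NOT apply — only the inside zeros contribute.

I(r) ≈ 2.9312.


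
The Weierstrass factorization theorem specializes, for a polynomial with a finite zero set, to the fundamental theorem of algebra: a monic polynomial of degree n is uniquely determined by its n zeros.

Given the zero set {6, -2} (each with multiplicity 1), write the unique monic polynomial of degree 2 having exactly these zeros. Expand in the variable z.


The polynomial is p(z) = ∏_{α ∈ S} (z − α), where S = {6, -2}.
Expanding the product yields: p(z) = z^2 -4·z -12.
The resulting polynomial has degree 2 and real coefficients as required.

p(z) = z^2 -4·z -12.


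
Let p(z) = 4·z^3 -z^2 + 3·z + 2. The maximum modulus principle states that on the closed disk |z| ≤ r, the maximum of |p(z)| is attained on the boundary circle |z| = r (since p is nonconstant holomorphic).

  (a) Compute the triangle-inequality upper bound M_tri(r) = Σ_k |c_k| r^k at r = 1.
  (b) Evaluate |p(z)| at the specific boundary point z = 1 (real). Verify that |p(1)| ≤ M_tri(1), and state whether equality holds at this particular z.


Coefficients: c_0 = 2, c_1 = 3, c_2 = -1, c_3 = 4. Radius r = 1.
Part (a). Triangle bound: M_tri(r) = Σ_k |c_k| r^k
  = |2|·1^0 + |3|·1^1 + |-1|·1^2 + |4|·1^3
  = 2 + 3 + 1 + 4 = 10.
This bounds M(r) := max_{|z|=r} |p(z)| from above; equality holds iff all terms c_k z^k can be made to align in phase at a single z on |z|=r.
Part (b). At z = 1 (real, on the circle |z| = r):
  p(1) = (2)·1^0 + (3)·1^1 + (-1)·1^2 + (4)·1^3 = 8.
  |p(1)| = 8.
Check: |p(1)| = 8 ≤ 10 = M_tri(1). ✓ Equality does not hold at z = 1 (the coefficients have mixed signs, so the terms do not all align in phase there).

M_tri(1) = 10; |p(1)| = 8; equality at z=1: no.


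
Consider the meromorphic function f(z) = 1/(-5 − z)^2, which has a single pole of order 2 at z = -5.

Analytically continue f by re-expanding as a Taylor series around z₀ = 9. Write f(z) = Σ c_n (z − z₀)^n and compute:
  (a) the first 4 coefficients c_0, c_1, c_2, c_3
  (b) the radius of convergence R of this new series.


Let w = z − z₀, so z = z₀ + w.
Then -5 − z = -5 − (z₀ + w) = (-5 − z₀) − w = -14 − w.
f(z) = 1/(-14 − w)^2 = (1/(-14)^2) · (1 − w/(-14))^{−2}.
By the binomial series (1−u)^{−2} = Σ_{n≥0} C(n+1, 1) u^n for |u|<1, with u = w/(-14):
  c_n = C(n+1, 1) / (-14)^(n+2).
  c_0 = 1/(-14)^2 = 1/196.
  c_1 = 2/(-14)^3 = -1/1372.
  c_2 = 3/(-14)^4 = 3/38416.
  c_3 = 4/(-14)^5 = -1/134456.
The series is valid for |w/d| < 1, i.e. |z − z₀| < |d|.
Radius of convergence: R = |-5 − z₀| = |-14| = 14 (distance from z₀ to the singularity z = -5).

c_0 = 1/196, c_1 = -1/1372, c_2 = 3/38416, c_3 = -1/134456; R = 14.


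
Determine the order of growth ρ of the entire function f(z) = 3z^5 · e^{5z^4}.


M(r) = max_{|z|=r} |3|·|z|^5·|e^{5z^4}| = 3·r^5 · e^{5r^4} (the factors attain their maxima compatibly on |z|=r). Then log M(r) = log 3 + 5·log r + 5r^4, dominated by the last term, so log log M(r) ~ 4·log r. The polynomial factor 3z^5 contributes only a log r term and does not affect the order. ρ = 4.
Therefore ρ = 4.

Order ρ = 4.


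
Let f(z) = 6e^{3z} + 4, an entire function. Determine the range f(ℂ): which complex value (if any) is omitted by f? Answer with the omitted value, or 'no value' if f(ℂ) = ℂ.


Little Picard bounds the complement of f(ℂ) to at most one point.
e^{3z} is never zero on ℂ, so 6·e^{3z} takes every value in ℂ ∖ {0}. Adding 4 shifts the range to ℂ ∖ {4}. Thus f omits exactly the value 4.

Omitted value: 4.


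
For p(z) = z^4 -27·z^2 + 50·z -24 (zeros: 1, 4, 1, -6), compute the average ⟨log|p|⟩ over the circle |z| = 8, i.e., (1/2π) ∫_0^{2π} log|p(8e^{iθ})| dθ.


Zeros: -6, 1, 1, 4; r = 8.
Inside |z| < r: -6, 1, 1, 4. Outside (|z| ≥ r): ∅.
p(0) = -24, so log|p(0)| = log(24) = 3.1781.
Apply Jensen: I(r) = log|p(0)| + Σ_k log(r/|z_k|), summed over zeros inside |z| < r.
  log(r/|z_k|) for z_k = 1: log(8/1) = 2.0794
  log(r/|z_k|) for z_k = 4: log(8/4) = 0.6931
  log(r/|z_k|) for z_k = 1: log(8/1) = 2.0794
  log(r/|z_k|) for z_k = -6: log(8/6) = 0.2877
Sum over inside zeros: 5.1397.
I(r) = log|p(0)| + (inside sum) = 3.1781 + 5.1397 = 8.3178.
Closed form (all zeros inside, monic): I(r) = n·log(r) = 4·log(8) = 8.3178. ✓

I(r) ≈ 8.3178.


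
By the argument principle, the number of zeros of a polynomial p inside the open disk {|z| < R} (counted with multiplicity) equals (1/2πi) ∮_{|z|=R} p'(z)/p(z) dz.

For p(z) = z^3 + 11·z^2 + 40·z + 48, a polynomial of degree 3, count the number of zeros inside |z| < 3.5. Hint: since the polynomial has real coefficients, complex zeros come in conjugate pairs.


The zeros of p are: -4, -4, -3.
Their magnitudes are: 4, 4, 3.
Zeros with |z| < R = 3.5: -3.
Count = 1.
By the argument principle, (1/2πi) ∮_{|z|=R} p'(z)/p(z) dz equals exactly this count.

Number of zeros inside |z| < 3.5: 1.


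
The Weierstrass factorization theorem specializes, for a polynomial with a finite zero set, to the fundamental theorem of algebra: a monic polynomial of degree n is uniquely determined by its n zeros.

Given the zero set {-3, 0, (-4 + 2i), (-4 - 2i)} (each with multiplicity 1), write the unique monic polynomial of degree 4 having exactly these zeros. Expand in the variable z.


The polynomial is p(z) = ∏_{α ∈ S} (z − α), where S = {-3, 0, (-4 + 2i), (-4 - 2i)}.
Expanding the product yields: p(z) = z^4 + 11·z^3 + 44·z^2 + 60·z.
Note conjugate pairs combine to real quadratics: (z − (-4+2i))(z − (-4−2i)) = z² + 8z + 20.
The resulting polynomial has degree 4 and real coefficients as required.

p(z) = z^4 + 11·z^3 + 44·z^2 + 60·z.


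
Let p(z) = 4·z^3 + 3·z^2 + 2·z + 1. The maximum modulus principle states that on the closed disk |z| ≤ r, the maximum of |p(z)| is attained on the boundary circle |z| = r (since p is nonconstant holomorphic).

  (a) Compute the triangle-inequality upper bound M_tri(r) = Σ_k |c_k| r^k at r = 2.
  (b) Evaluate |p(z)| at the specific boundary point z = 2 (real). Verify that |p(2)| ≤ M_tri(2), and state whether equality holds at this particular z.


Coefficients: c_0 = 1, c_1 = 2, c_2 = 3, c_3 = 4. Radius r = 2.
Part (a). Triangle bound: M_tri(r) = Σ_k |c_k| r^k
  = |1|·2^0 + |2|·2^1 + |3|·2^2 + |4|·2^3
  = 1 + 4 + 12 + 32 = 49.
This bounds M(r) := max_{|z|=r} |p(z)| from above; equality holds iff all terms c_k z^k can be made to align in phase at a single z on |z|=r.
Part (b). At z = 2 (real, on the circle |z| = r):
  p(2) = (1)·2^0 + (2)·2^1 + (3)·2^2 + (4)·2^3 = 49.
  |p(2)| = 49.
Since all nonzero coefficients share the same sign, |p(2)| = 49 = M_tri(2); the triangle bound is attained at z = 2, so in fact M(r) = 49.

M_tri(2) = 49; |p(2)| = 49; equality at z=2: yes.


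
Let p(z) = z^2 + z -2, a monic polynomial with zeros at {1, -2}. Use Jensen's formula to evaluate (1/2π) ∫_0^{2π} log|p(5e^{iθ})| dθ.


Zeros: -2, 1; r = 5.
Inside |z| < r: -2, 1. Outside (|z| ≥ r): ∅.
p(0) = -2, so log|p(0)| = log(2) = 0.6931.
Apply Jensen: I(r) = log|p(0)| + Σ_k log(r/|z_k|), summed over zeros inside |z| < r.
  log(r/|z_k|) for z_k = 1: log(5/1) = 1.6094
  log(r/|z_k|) for z_k = -2: log(5/2) = 0.9163
Sum over inside zeros: 2.5257.
I(r) = log|p(0)| + (inside sum) = 0.6931 + 2.5257 = 3.2189.
Closed form (all zeros inside, monic): I(r) = n·log(r) = 2·log(5) = 3.2189. ✓

I(r) ≈ 3.2189.


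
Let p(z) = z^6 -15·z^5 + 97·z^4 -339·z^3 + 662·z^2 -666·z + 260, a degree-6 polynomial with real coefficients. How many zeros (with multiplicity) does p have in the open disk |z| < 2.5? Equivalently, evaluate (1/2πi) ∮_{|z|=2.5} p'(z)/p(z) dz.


The zeros of p are: (3 + 2i), (3 - 2i), 2, 1, (3 + 1i), (3 - 1i).
Their magnitudes are: 3.606, 3.606, 2, 1, 3.162, 3.162.
Zeros with |z| < R = 2.5: 2, 1.
Count = 2.
By the argument principle, (1/2πi) ∮_{|z|=R} p'(z)/p(z) dz equals exactly this count.

Number of zeros inside |z| < 2.5: 2.


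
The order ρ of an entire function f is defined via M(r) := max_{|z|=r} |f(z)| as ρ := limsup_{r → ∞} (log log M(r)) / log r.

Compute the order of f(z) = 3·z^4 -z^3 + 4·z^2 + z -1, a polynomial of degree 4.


|f(z)| ≤ Σ|c_k|·r^k = O(r^4) as r → ∞. Polynomial growth is O(e^{r^ε}) for every ε > 0 (since r^4/e^{r^ε} → 0), so ρ ≤ ε for all ε > 0, i.e. ρ = 0. Every nonconstant polynomial has order 0.
Therefore ρ = 0.

Order ρ = 0.


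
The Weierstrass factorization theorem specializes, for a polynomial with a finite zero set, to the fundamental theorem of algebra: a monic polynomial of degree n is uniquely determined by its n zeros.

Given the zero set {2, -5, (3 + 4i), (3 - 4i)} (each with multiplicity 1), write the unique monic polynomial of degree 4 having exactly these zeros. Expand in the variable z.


The polynomial is p(z) = ∏_{α ∈ S} (z − α), where S = {2, -5, (3 + 4i), (3 - 4i)}.
Expanding the product yields: p(z) = z^4 -3·z^3 -3·z^2 + 135·z -250.
Note conjugate pairs combine to real quadratics: (z − (3+4i))(z − (3−4i)) = z² − 6z + 25.
The resulting polynomial has degree 4 and real coefficients as required.

p(z) = z^4 -3·z^3 -3·z^2 + 135·z -250.


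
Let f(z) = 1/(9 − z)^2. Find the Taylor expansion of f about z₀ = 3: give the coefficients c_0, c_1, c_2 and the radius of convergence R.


Let w = z − z₀, so z = z₀ + w.
Then 9 − z = 9 − (z₀ + w) = (9 − z₀) − w = 6 − w.
f(z) = 1/(6 − w)^2 = (1/(6)^2) · (1 − w/(6))^{−2}.
By the binomial series (1−u)^{−2} = Σ_{n≥0} C(n+1, 1) u^n for |u|<1, with u = w/(6):
  c_n = C(n+1, 1) / (6)^(n+2).
  c_0 = 1/(6)^2 = 1/36.
  c_1 = 2/(6)^3 = 1/108.
  c_2 = 3/(6)^4 = 1/432.
The series is valid for |w/d| < 1, i.e. |z − z₀| < |d|.
Radius of convergence: R = |9 − z₀| = |6| = 6 (distance from z₀ to the singularity z = 9).

c_0 = 1/36, c_1 = 1/108, c_2 = 1/432; R = 6.


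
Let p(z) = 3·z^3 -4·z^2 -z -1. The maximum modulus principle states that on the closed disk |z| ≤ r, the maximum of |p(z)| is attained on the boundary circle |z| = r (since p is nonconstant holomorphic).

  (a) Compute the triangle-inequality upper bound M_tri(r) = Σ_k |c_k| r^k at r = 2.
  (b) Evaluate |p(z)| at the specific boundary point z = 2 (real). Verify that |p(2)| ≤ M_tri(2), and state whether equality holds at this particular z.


Coefficients: c_0 = -1, c_1 = -1, c_2 = -4, c_3 = 3. Radius r = 2.
Part (a). Triangle bound: M_tri(r) = Σ_k |c_k| r^k
  = |-1|·2^0 + |-1|·2^1 + |-4|·2^2 + |3|·2^3
  = 1 + 2 + 16 + 24 = 43.
This bounds M(r) := max_{|z|=r} |p(z)| from above; equality holds iff all terms c_k z^k can be made to align in phase at a single z on |z|=r.
Part (b). At z = 2 (real, on the circle |z| = r):
  p(2) = (-1)·2^0 + (-1)·2^1 + (-4)·2^2 + (3)·2^3 = 5.
  |p(2)| = 5.
Check: |p(2)| = 5 ≤ 43 = M_tri(2). ✓ Equality does not hold at z = 2 (the coefficients have mixed signs, so the terms do not all align in phase there).

M_tri(2) = 43; |p(2)| = 5; equality at z=2: no.


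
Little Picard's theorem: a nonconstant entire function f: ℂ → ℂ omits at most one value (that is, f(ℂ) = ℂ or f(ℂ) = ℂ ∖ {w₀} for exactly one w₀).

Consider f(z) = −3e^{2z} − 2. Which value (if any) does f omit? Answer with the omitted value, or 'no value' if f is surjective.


Little Picard bounds the complement of f(ℂ) to at most one point.
e^{2z} is never zero on ℂ, so -3·e^{2z} takes every value in ℂ ∖ {0}. Adding -2 shifts the range to ℂ ∖ {-2}. Thus f omits exactly the value -2.

Omitted value: -2.


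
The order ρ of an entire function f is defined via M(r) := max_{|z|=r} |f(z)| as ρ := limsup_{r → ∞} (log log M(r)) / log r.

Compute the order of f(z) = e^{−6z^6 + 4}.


|e^{−6z^6 + 4}| = e^{Re(-6·z^6) + 4} ≤ e^{6|z|^6 + 4} = e^{6r^6 + 4} on |z| = r, so ρ ≤ 6. Choosing z on |z|=r so that -6·z^6 is real positive (always possible by picking arg z appropriately) gives |f(z)| = e^{6r^6 + 4}, matching the bound. The additive constant 4 does not affect log log M(r) ~ 6·log r. Hence ρ = 6.
Therefore ρ = 6.

Order ρ = 6.


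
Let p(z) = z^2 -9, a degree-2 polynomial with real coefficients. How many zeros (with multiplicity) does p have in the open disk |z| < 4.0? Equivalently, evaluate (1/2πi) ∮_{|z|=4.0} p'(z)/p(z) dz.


The zeros of p are: 3, -3.
Their magnitudes are: 3, 3.
Zeros with |z| < R = 4.0: 3, -3.
Count = 2.
By the argument principle, (1/2πi) ∮_{|z|=R} p'(z)/p(z) dz equals exactly this count.

Number of zeros inside |z| < 4.0: 2.


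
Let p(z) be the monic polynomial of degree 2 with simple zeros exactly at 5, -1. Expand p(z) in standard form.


The polynomial is p(z) = ∏_{α ∈ S} (z − α), where S = {5, -1}.
Expanding the product yields: p(z) = z^2 -4·z -5.
The resulting polynomial has degree 2 and real coefficients as required.

p(z) = z^2 -4·z -5.


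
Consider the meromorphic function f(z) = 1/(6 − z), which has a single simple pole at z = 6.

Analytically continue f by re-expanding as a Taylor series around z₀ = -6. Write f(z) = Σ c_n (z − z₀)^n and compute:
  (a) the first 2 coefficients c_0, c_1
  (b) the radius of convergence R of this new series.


Let w = z − z₀, so z = z₀ + w.
Then 6 − z = 6 − (z₀ + w) = (6 − z₀) − w = 12 − w.
f(z) = 1/(12 − w) = (1/(12)) · 1/(1 − w/(12)) = Σ_{n≥0} w^n / (12)^(n+1).
So c_n = 1/(12)^(n+1):
  c_0 = 1/(12)^1 = 1/12.
  c_1 = 1/(12)^2 = 1/144.
The series is valid for |w/d| < 1, i.e. |z − z₀| < |d|.
Radius of convergence: R = |6 − z₀| = |12| = 12 (distance from z₀ to the singularity z = 6).

c_0 = 1/12, c_1 = 1/144; R = 12.


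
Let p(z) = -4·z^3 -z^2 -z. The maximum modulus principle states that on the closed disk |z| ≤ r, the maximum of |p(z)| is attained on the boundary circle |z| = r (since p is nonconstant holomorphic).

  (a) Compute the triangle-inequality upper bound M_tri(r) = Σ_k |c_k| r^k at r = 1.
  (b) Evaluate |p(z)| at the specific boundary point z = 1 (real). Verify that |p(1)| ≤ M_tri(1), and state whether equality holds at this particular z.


Coefficients: c_0 = 0, c_1 = -1, c_2 = -1, c_3 = -4. Radius r = 1.
Part (a). Triangle bound: M_tri(r) = Σ_k |c_k| r^k
  = |0|·1^0 + |-1|·1^1 + |-1|·1^2 + |-4|·1^3
  = 0 + 1 + 1 + 4 = 6.
This bounds M(r) := max_{|z|=r} |p(z)| from above; equality holds iff all terms c_k z^k can be made to align in phase at a single z on |z|=r.
Part (b). At z = 1 (real, on the circle |z| = r):
  p(1) = (0)·1^0 + (-1)·1^1 + (-1)·1^2 + (-4)·1^3 = -6.
  |p(1)| = 6.
Since all nonzero coefficients share the same sign, |p(1)| = 6 = M_tri(1); the triangle bound is attained at z = 1, so in fact M(r) = 6.

M_tri(1) = 6; |p(1)| = 6; equality at z=1: yes.


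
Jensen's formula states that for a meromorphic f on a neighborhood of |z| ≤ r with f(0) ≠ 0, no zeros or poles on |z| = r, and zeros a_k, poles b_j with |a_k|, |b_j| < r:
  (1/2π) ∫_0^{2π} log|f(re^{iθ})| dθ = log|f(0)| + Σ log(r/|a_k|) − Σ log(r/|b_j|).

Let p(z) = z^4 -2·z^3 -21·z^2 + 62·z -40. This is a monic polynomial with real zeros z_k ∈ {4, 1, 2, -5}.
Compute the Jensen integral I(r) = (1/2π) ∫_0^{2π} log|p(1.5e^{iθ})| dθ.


Zeros: -5, 1, 2, 4; r = 1.5.
Inside |z| < r: 1. Outside (|z| ≥ r): -5, 2, 4.
p(0) = -40, so log|p(0)| = log(40) = 3.6889.
Apply Jensen: I(r) = log|p(0)| + Σ_k log(r/|z_k|), summed over zeros inside |z| < r.
  log(r/|z_k|) for z_k = 1: log(1.5/1) = 0.4055
  Outside zeros (-5, 2, 4) contribute nothing to the Jensen sum.
Sum over inside zeros: 0.4055.
I(r) = log|p(0)| + (inside sum) = 3.6889 + 0.4055 = 4.0943.
Note: since some zeros are outside |z| ≤ r, the simplified n·log(r) form does NOT apply — only the inside zeros contribute.

I(r) ≈ 4.0943.


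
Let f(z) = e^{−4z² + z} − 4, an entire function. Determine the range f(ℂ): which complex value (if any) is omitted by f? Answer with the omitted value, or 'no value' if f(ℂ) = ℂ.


Little Picard bounds the complement of f(ℂ) to at most one point.
The exponent g(z) = −4z² + z is a nonconstant polynomial, hence surjective onto ℂ. So e^{g(z)} takes every value in {e^w : w ∈ ℂ} = ℂ ∖ {0}. Adding -4 shifts the range to ℂ ∖ {-4}. f omits exactly -4.

Omitted value: -4.


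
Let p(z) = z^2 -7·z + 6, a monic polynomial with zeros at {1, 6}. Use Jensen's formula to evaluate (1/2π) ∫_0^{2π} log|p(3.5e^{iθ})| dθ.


Zeros: 1, 6; r = 3.5.
Inside |z| < r: 1. Outside (|z| ≥ r): 6.
p(0) = 6, so log|p(0)| = log(6) = 1.7918.
Apply Jensen: I(r) = log|p(0)| + Σ_k log(r/|z_k|), summed over zeros inside |z| < r.
  log(r/|z_k|) for z_k = 1: log(3.5/1) = 1.2528
  Outside zeros (6) contribute nothing to the Jensen sum.
Sum over inside zeros: 1.2528.
I(r) = log|p(0)| + (inside sum) = 1.7918 + 1.2528 = 3.0445.
Note: since some zeros are outside |z| ≤ r, the simplified n·log(r) form does NOT apply — only the inside zeros contribute.

I(r) ≈ 3.0445.


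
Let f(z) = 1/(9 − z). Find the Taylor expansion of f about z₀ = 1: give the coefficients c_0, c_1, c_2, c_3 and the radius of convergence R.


Let w = z − z₀, so z = z₀ + w.
Then 9 − z = 9 − (z₀ + w) = (9 − z₀) − w = 8 − w.
f(z) = 1/(8 − w) = (1/(8)) · 1/(1 − w/(8)) = Σ_{n≥0} w^n / (8)^(n+1).
So c_n = 1/(8)^(n+1):
  c_0 = 1/(8)^1 = 1/8.
  c_1 = 1/(8)^2 = 1/64.
  c_2 = 1/(8)^3 = 1/512.
  c_3 = 1/(8)^4 = 1/4096.
The series is valid for |w/d| < 1, i.e. |z − z₀| < |d|.
Radius of convergence: R = |9 − z₀| = |8| = 8 (distance from z₀ to the singularity z = 9).

c_0 = 1/8, c_1 = 1/64, c_2 = 1/512, c_3 = 1/4096; R = 8.


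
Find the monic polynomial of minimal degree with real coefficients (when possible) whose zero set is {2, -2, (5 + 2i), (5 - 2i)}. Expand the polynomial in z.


The polynomial is p(z) = ∏_{α ∈ S} (z − α), where S = {2, -2, (5 + 2i), (5 - 2i)}.
Expanding the product yields: p(z) = z^4 -10·z^3 + 25·z^2 + 40·z -116.
Note conjugate pairs combine to real quadratics: (z − (5+2i))(z − (5−2i)) = z² − 10z + 29.
The resulting polynomial has degree 4 and real coefficients as required.

p(z) = z^4 -10·z^3 + 25·z^2 + 40·z -116.


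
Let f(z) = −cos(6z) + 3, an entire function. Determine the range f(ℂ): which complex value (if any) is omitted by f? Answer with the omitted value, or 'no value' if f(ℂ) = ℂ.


Little Picard bounds the complement of f(ℂ) to at most one point.
cos is entire and surjective onto ℂ: for every w ∈ ℂ, cos(ζ) = w has a solution ζ ∈ ℂ (e.g., via the complex inverse arccos). With ζ = 6z this gives z = ζ/(6). Then -1·cos(6z) takes every value in -1·ℂ = ℂ, and adding 3 is a bijection of ℂ. So f is surjective and omits no value. (Note: only on the real line is cos bounded by [−1, 1].)

Omitted value: no value.


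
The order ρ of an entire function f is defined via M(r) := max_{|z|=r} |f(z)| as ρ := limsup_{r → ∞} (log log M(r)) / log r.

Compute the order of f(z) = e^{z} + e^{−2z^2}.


Each summand is entire of order 1 and 2 respectively (as in the single-exponential case). The order of a sum is at most the max of the orders, so ρ ≤ 2. For the lower bound: on |z|=r choose arg z so that -2z^2 is real positive; then |e^{-2z^2}| = e^{2r^2} while |e^{1z}| ≤ e^{1r^1} = o(e^{2r^2}). So |f| ≥ e^{2r^2}(1 − o(1)) and ρ ≥ 2. Hence ρ = max(1, 2) = 2.
Therefore ρ = 2.

Order ρ = 2.


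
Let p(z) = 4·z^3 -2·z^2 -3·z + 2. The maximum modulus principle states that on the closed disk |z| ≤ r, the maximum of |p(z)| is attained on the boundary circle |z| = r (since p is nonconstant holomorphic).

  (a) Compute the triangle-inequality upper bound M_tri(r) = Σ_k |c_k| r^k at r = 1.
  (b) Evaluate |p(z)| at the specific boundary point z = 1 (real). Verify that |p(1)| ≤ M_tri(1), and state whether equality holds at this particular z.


Coefficients: c_0 = 2, c_1 = -3, c_2 = -2, c_3 = 4. Radius r = 1.
Part (a). Triangle bound: M_tri(r) = Σ_k |c_k| r^k
  = |2|·1^0 + |-3|·1^1 + |-2|·1^2 + |4|·1^3
  = 2 + 3 + 2 + 4 = 11.
This bounds M(r) := max_{|z|=r} |p(z)| from above; equality holds iff all terms c_k z^k can be made to align in phase at a single z on |z|=r.
Part (b). At z = 1 (real, on the circle |z| = r):
  p(1) = (2)·1^0 + (-3)·1^1 + (-2)·1^2 + (4)·1^3 = 1.
  |p(1)| = 1.
Check: |p(1)| = 1 ≤ 11 = M_tri(1). ✓ Equality does not hold at z = 1 (the coefficients have mixed signs, so the terms do not all align in phase there).

M_tri(1) = 11; |p(1)| = 1; equality at z=1: no.


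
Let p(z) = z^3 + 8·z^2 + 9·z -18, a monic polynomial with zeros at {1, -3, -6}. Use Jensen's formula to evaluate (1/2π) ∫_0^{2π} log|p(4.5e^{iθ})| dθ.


Zeros: -6, -3, 1; r = 4.5.
Inside |z| < r: -3, 1. Outside (|z| ≥ r): -6.
p(0) = -18, so log|p(0)| = log(18) = 2.8904.
Apply Jensen: I(r) = log|p(0)| + Σ_k log(r/|z_k|), summed over zeros inside |z| < r.
  log(r/|z_k|) for z_k = 1: log(4.5/1) = 1.5041
  log(r/|z_k|) for z_k = -3: log(4.5/3) = 0.4055
  Outside zeros (-6) contribute nothing to the Jensen sum.
Sum over inside zeros: 1.9095.
I(r) = log|p(0)| + (inside sum) = 2.8904 + 1.9095 = 4.7999.
Note: since some zeros are outside |z| ≤ r, the simplified n·log(r) form does NOT apply — only the inside zeros contribute.

I(r) ≈ 4.7999.


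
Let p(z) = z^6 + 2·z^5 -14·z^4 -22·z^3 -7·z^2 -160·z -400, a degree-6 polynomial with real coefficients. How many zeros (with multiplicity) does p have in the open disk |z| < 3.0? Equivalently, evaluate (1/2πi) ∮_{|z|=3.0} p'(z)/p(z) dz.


The zeros of p are: 4, (-2 + 1i), (-2 - 1i), (1 + 2i), (1 - 2i), -4.
Their magnitudes are: 4, 2.236, 2.236, 2.236, 2.236, 4.
Zeros with |z| < R = 3.0: (-2 + 1i), (-2 - 1i), (1 + 2i), (1 - 2i).
Count = 4.
By the argument principle, (1/2πi) ∮_{|z|=R} p'(z)/p(z) dz equals exactly this count.

Number of zeros inside |z| < 3.0: 4.


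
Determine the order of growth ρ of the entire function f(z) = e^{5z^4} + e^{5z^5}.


Each summand is entire of order 4 and 5 respectively (as in the single-exponential case). The order of a sum is at most the max of the orders, so ρ ≤ 5. For the lower bound: on |z|=r choose arg z so that 5z^5 is real positive; then |e^{5z^5}| = e^{5r^5} while |e^{5z^4}| ≤ e^{5r^4} = o(e^{5r^5}). So |f| ≥ e^{5r^5}(1 − o(1)) and ρ ≥ 5. Hence ρ = max(4, 5) = 5.
Therefore ρ = 5.

Order ρ = 5.


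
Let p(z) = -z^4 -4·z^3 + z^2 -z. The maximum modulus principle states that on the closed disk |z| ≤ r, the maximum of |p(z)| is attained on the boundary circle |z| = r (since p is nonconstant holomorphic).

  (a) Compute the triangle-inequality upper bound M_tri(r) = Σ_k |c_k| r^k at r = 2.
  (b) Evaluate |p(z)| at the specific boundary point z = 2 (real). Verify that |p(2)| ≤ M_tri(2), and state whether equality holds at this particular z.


Coefficients: c_0 = 0, c_1 = -1, c_2 = 1, c_3 = -4, c_4 = -1. Radius r = 2.
Part (a). Triangle bound: M_tri(r) = Σ_k |c_k| r^k
  = |0|·2^0 + |-1|·2^1 + |1|·2^2 + |-4|·2^3 + |-1|·2^4
  = 0 + 2 + 4 + 32 + 16 = 54.
This bounds M(r) := max_{|z|=r} |p(z)| from above; equality holds iff all terms c_k z^k can be made to align in phase at a single z on |z|=r.
Part (b). At z = 2 (real, on the circle |z| = r):
  p(2) = (0)·2^0 + (-1)·2^1 + (1)·2^2 + (-4)·2^3 + (-1)·2^4 = -46.
  |p(2)| = 46.
Check: |p(2)| = 46 ≤ 54 = M_tri(2). ✓ Equality does not hold at z = 2 (the coefficients have mixed signs, so the terms do not all align in phase there).

M_tri(2) = 54; |p(2)| = 46; equality at z=2: no.


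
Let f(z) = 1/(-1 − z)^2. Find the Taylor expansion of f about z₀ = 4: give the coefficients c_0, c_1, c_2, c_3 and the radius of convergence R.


Let w = z − z₀, so z = z₀ + w.
Then -1 − z = -1 − (z₀ + w) = (-1 − z₀) − w = -5 − w.
f(z) = 1/(-5 − w)^2 = (1/(-5)^2) · (1 − w/(-5))^{−2}.
By the binomial series (1−u)^{−2} = Σ_{n≥0} C(n+1, 1) u^n for |u|<1, with u = w/(-5):
  c_n = C(n+1, 1) / (-5)^(n+2).
  c_0 = 1/(-5)^2 = 1/25.
  c_1 = 2/(-5)^3 = -2/125.
  c_2 = 3/(-5)^4 = 3/625.
  c_3 = 4/(-5)^5 = -4/3125.
The series is valid for |w/d| < 1, i.e. |z − z₀| < |d|.
Radius of convergence: R = |-1 − z₀| = |-5| = 5 (distance from z₀ to the singularity z = -1).

c_0 = 1/25, c_1 = -2/125, c_2 = 3/625, c_3 = -4/3125; R = 5.


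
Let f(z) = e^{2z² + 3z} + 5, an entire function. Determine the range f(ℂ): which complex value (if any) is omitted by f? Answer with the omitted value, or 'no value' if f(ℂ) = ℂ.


Little Picard bounds the complement of f(ℂ) to at most one point.
The exponent g(z) = 2z² + 3z is a nonconstant polynomial, hence surjective onto ℂ. So e^{g(z)} takes every value in {e^w : w ∈ ℂ} = ℂ ∖ {0}. Adding 5 shifts the range to ℂ ∖ {5}. f omits exactly 5.

Omitted value: 5.


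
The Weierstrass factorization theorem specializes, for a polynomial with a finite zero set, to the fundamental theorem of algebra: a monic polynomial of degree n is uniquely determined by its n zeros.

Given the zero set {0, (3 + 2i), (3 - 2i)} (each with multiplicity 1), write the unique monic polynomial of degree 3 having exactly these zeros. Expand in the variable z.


The polynomial is p(z) = ∏_{α ∈ S} (z − α), where S = {0, (3 + 2i), (3 - 2i)}.
Expanding the product yields: p(z) = z^3 -6·z^2 + 13·z.
Note conjugate pairs combine to real quadratics: (z − (3+2i))(z − (3−2i)) = z² − 6z + 13.
The resulting polynomial has degree 3 and real coefficients as required.

p(z) = z^3 -6·z^2 + 13·z.


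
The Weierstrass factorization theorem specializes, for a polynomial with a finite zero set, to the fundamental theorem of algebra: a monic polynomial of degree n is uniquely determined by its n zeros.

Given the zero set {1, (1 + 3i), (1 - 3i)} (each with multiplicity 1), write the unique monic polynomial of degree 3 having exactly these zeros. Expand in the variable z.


The polynomial is p(z) = ∏_{α ∈ S} (z − α), where S = {1, (1 + 3i), (1 - 3i)}.
Expanding the product yields: p(z) = z^3 -3·z^2 + 12·z -10.
Note conjugate pairs combine to real quadratics: (z − (1+3i))(z − (1−3i)) = z² − 2z + 10.
The resulting polynomial has degree 3 and real coefficients as required.

p(z) = z^3 -3·z^2 + 12·z -10.
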